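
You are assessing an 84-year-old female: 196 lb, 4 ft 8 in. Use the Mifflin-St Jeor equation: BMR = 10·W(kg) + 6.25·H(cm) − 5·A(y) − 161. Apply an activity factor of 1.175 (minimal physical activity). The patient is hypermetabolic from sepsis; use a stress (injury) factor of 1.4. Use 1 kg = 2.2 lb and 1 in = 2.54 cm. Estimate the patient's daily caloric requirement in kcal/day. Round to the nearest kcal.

1972 kcal/day

Convert to metric: weight = 196 ÷ 2.2 = 89.0909 kg; height = (4×12 + 8) × 2.54 = 56 × 2.54 = 142.24 cm.
Mifflin-St Jeor (female): BMR = 10(89.0909) + 6.25(142.24) − 5(84) − 161 = 890.9091 + 889 − 420 − 161 = 1198.9091 kcal/day.
TEE = BMR × activity factor = 1198.9091 × 1.175 = 1408.7182 kcal/day.
Apply stress factor: 1408.7182 × 1.4 = 1972.2055 kcal/day.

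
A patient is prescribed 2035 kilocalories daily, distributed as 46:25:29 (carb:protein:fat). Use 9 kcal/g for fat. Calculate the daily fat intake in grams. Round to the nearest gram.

66 g/day

Fat energy = 29% × 2035 = 590.15 kcal.
At 9 kcal/g: 590.15 ÷ 9 = 65.5722 g.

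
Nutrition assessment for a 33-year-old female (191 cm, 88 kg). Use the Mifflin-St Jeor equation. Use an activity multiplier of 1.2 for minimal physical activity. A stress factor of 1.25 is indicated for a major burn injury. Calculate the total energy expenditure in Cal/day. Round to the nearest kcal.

Mifflin-St Jeor (female): BMR = 10(88) + 6.25(191) − 5(33) − 161 = 880 + 1193.75 − 165 − 161 = 1747.75 kcal/day.
TEE = BMR × activity factor = 1747.75 × 1.2 = 2097.3 kcal/day.
Apply stress factor: 2097.3 × 1.25 = 2621.625 kcal/day.

2622 Cal/day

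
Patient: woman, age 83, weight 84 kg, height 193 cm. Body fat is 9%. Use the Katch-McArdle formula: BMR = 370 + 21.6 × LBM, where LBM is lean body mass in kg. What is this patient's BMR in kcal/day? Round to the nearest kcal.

LBM = 84 × (1 − 0.09) = 76.44 kg. Katch-McArdle: BMR = 370 + 21.6 × 76.44 = 2021.104 kcal/day.

2021 kcal/day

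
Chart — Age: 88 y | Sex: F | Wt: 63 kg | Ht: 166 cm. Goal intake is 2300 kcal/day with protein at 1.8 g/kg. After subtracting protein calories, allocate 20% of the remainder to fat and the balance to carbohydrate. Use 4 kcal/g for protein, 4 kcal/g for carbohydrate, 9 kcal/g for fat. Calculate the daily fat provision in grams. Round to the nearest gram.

41 g/day

Protein = 1.8 × 63 = 113.4 g → 113.4 × 4 = 453.6 kcal.
Non-protein calories = 2300 − 453.6 = 1846.4 kcal.
Fat: 20% × 1846.4 = 369.28 kcal; carbohydrate: 1477.12 kcal.
Fat: 369.28 kcal ÷ 9 kcal/g = 41.0311 g.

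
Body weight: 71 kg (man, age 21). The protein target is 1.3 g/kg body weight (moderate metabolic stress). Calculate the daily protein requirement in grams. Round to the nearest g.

92 g/day

Protein = 1.3 g/kg × 71 kg = 92.3 g/day.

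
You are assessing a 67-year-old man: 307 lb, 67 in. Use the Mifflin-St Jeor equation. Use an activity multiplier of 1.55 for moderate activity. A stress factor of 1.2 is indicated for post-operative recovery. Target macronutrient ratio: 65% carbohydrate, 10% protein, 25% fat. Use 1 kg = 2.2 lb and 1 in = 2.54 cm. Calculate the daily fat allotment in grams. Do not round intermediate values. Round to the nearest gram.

110 g/day

Convert to metric: weight = 307 ÷ 2.2 = 139.5455 kg; height = 67 × 2.54 = 170.18 cm.
Mifflin-St Jeor (male): BMR = 10(139.5455) + 6.25(170.18) − 5(67) + 5 = 1395.4545 + 1063.625 − 335 + 5 = 2129.0795 kcal/day.
TEE = 2129.0795 × 1.55 = 3300.0733 kcal/day.
With stress factor 1.2: 3300.0733 × 1.2 = 3960.088 kcal/day.
Fat energy = 25% × 3960.088 = 990.022 kcal.
Fat = 990.022 ÷ 9 kcal/g = 110.0024 g.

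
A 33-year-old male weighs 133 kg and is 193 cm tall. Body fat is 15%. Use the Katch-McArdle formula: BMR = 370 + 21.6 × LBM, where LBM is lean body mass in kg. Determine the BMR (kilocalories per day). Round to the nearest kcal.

2812 kilocalories per day

LBM = 133 × (1 − 0.15) = 113.05 kg. Katch-McArdle: BMR = 370 + 21.6 × 113.05 = 2811.88 kcal/day.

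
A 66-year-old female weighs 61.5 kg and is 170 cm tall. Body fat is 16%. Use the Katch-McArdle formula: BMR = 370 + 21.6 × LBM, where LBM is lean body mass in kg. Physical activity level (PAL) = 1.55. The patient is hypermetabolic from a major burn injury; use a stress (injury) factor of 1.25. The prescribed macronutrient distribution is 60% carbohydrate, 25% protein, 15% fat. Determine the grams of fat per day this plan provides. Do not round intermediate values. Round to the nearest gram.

LBM = 61.5 × (1 − 0.16) = 51.66 kg. Katch-McArdle: BMR = 370 + 21.6 × 51.66 = 1485.856 kcal/day.
TEE = 1485.856 × 1.55 = 2303.0768 kcal/day.
With stress factor 1.25: 2303.0768 × 1.25 = 2878.846 kcal/day.
Fat energy = 15% × 2878.846 = 431.8269 kcal.
Fat = 431.8269 ÷ 9 kcal/g = 47.9808 g.

48 g/day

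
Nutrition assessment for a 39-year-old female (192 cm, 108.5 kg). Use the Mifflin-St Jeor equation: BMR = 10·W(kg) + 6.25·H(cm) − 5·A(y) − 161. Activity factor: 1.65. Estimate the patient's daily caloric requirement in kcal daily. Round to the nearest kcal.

Mifflin-St Jeor (female): BMR = 10(108.5) + 6.25(192) − 5(39) − 161 = 1085 + 1200 − 195 − 161 = 1929 kcal/day.
TEE = BMR × activity factor = 1929 × 1.65 = 3182.85 kcal/day.

3183 kcal daily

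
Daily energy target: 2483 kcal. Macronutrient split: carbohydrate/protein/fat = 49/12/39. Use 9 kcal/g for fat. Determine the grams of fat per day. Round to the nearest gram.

108 g/day

Fat energy = 39% × 2483 = 968.37 kcal.
At 9 kcal/g: 968.37 ÷ 9 = 107.5967 g.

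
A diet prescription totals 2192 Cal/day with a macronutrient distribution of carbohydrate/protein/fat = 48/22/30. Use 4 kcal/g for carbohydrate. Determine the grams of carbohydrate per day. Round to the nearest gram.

Carbohydrate energy = 48% × 2192 = 1052.16 kcal.
At 4 kcal/g: 1052.16 ÷ 4 = 263.04 g.

263 g/day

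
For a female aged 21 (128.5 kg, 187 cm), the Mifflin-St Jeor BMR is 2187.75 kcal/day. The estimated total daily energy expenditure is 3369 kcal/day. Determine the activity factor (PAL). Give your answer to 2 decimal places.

Activity factor = TEE ÷ BMR = 3369 ÷ 2187.75 = 1.54.

1.54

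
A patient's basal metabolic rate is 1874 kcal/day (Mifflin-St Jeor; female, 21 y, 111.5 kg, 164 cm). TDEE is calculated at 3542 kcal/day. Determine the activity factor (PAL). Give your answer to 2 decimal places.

Activity factor = TEE ÷ BMR = 3542 ÷ 1874 = 1.89.

1.89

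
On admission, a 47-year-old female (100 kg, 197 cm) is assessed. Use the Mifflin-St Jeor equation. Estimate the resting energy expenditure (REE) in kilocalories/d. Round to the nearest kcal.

Mifflin-St Jeor (female): BMR = 10(100) + 6.25(197) − 5(47) − 161 = 1000 + 1231.25 − 235 − 161 = 1835.25 kcal/day.

1835 kilocalories/d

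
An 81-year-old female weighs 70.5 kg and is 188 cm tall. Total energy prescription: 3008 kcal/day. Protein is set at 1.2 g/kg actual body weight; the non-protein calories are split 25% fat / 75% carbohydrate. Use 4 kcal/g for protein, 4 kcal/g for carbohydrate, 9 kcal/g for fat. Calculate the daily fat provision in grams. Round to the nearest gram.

Protein = 1.2 × 70.5 = 84.6 g → 84.6 × 4 = 338.4 kcal.
Non-protein calories = 3008 − 338.4 = 2669.6 kcal.
Fat: 25% × 2669.6 = 667.4 kcal; carbohydrate: 2002.2 kcal.
Fat: 667.4 kcal ÷ 9 kcal/g = 74.1556 g.

74 g/day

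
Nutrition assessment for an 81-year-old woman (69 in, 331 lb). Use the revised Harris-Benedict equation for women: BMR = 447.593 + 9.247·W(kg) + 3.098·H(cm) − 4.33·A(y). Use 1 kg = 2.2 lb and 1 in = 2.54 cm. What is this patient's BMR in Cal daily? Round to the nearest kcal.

2031 Cal daily

Convert to metric: weight = 331 ÷ 2.2 = 150.4545 kg; height = 69 × 2.54 = 175.26 cm.
Harris-Benedict: BMR = 447.593 + 9.247(150.4545) + 3.098(175.26) − 4.33(81) = 2031.0717 kcal/day.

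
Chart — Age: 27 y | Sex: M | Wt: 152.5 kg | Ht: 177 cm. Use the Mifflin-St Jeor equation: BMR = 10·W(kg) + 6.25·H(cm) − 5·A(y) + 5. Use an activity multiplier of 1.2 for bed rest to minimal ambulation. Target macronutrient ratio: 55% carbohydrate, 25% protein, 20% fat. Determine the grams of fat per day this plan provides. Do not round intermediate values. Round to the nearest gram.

67 g/day

Mifflin-St Jeor (male): BMR = 10(152.5) + 6.25(177) − 5(27) + 5 = 1525 + 1106.25 − 135 + 5 = 2501.25 kcal/day.
TEE = 2501.25 × 1.2 = 3001.5 kcal/day.
Fat energy = 20% × 3001.5 = 600.3 kcal.
Fat = 600.3 ÷ 9 kcal/g = 66.7 g.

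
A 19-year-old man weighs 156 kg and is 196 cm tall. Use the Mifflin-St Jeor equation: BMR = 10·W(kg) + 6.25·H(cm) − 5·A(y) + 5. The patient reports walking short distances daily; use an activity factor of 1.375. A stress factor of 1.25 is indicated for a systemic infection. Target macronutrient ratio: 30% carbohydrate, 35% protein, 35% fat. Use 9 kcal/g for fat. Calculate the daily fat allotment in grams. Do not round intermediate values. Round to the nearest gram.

180 g/day

Mifflin-St Jeor (male): BMR = 10(156) + 6.25(196) − 5(19) + 5 = 1560 + 1225 − 95 + 5 = 2695 kcal/day.
TEE = 2695 × 1.375 = 3705.625 kcal/day.
With stress factor 1.25: 3705.625 × 1.25 = 4632.0313 kcal/day.
Fat energy = 35% × 4632.0313 = 1621.2109 kcal.
Fat = 1621.2109 ÷ 9 kcal/g = 180.1345 g.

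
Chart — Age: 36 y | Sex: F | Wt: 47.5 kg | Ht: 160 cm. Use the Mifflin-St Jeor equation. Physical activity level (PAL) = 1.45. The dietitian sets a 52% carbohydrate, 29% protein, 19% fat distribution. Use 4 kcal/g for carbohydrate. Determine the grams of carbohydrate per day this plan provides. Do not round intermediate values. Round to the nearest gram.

214 g/day

Mifflin-St Jeor (female): BMR = 10(47.5) + 6.25(160) − 5(36) − 161 = 475 + 1000 − 180 − 161 = 1134 kcal/day.
TEE = 1134 × 1.45 = 1644.3 kcal/day.
Carbohydrate energy = 52% × 1644.3 = 855.036 kcal.
Carbohydrate = 855.036 ÷ 4 kcal/g = 213.759 g.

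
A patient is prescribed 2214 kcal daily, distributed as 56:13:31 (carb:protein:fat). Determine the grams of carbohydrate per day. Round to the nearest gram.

Carbohydrate energy = 56% × 2214 = 1239.84 kcal.
At 4 kcal/g: 1239.84 ÷ 4 = 309.96 g.

310 g/day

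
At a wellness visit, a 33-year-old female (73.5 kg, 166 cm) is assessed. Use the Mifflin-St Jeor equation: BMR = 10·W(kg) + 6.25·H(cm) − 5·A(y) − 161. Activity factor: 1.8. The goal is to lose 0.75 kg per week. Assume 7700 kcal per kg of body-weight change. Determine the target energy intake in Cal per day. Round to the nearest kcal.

1779 Cal per day

Mifflin-St Jeor (female): BMR = 10(73.5) + 6.25(166) − 5(33) − 161 = 735 + 1037.5 − 165 − 161 = 1446.5 kcal/day.
TEE = 1446.5 × 1.8 = 2603.7 kcal/day.
Required daily deficit = 0.75 × 7700 ÷ 7 = 825 kcal/day.
Target intake = 2603.7 − 825 = 1778.7 kcal/day.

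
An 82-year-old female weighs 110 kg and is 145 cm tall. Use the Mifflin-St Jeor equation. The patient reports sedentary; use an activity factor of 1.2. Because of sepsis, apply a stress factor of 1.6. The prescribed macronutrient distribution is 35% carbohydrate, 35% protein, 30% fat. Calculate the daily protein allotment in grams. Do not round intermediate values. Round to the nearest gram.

Mifflin-St Jeor (female): BMR = 10(110) + 6.25(145) − 5(82) − 161 = 1100 + 906.25 − 410 − 161 = 1435.25 kcal/day.
TEE = 1435.25 × 1.2 = 1722.3 kcal/day.
With stress factor 1.6: 1722.3 × 1.6 = 2755.68 kcal/day.
Protein energy = 35% × 2755.68 = 964.488 kcal.
Protein = 964.488 ÷ 4 kcal/g = 241.122 g.

241 g/day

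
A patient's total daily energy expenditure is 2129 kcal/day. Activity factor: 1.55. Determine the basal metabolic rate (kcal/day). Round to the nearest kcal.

BMR = TEE ÷ activity factor = 2129 ÷ 1.55 = 1373.5484 kcal/day.

1374 kcal/day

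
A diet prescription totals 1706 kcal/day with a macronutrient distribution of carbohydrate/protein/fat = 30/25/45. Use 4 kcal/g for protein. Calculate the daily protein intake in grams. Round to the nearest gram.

Protein energy = 25% × 1706 = 426.5 kcal.
At 4 kcal/g: 426.5 ÷ 4 = 106.625 g.

107 g/day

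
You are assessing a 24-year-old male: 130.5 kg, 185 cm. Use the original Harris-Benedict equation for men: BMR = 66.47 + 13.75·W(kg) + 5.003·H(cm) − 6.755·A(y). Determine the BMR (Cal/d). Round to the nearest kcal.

Harris-Benedict: BMR = 66.47 + 13.75(130.5) + 5.003(185) − 6.755(24) = 2624.28 kcal/day.

2624 Cal/d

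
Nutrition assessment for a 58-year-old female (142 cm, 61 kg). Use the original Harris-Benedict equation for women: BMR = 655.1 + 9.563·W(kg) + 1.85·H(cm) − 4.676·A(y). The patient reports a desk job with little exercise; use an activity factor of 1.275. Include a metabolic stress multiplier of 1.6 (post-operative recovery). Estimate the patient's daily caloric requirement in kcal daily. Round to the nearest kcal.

Harris-Benedict: BMR = 655.1 + 9.563(61) + 1.85(142) − 4.676(58) = 1229.935 kcal/day.
TEE = BMR × activity factor = 1229.935 × 1.275 = 1568.1671 kcal/day.
Apply stress factor: 1568.1671 × 1.6 = 2509.0674 kcal/day.

2509 kcal daily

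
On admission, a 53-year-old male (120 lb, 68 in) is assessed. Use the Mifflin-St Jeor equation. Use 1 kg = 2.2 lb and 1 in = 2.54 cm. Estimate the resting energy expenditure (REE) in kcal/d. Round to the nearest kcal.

Convert to metric: weight = 120 ÷ 2.2 = 54.5455 kg; height = 68 × 2.54 = 172.72 cm.
Mifflin-St Jeor (male): BMR = 10(54.5455) + 6.25(172.72) − 5(53) + 5 = 545.4545 + 1079.5 − 265 + 5 = 1364.9545 kcal/day.

1365 kcal/d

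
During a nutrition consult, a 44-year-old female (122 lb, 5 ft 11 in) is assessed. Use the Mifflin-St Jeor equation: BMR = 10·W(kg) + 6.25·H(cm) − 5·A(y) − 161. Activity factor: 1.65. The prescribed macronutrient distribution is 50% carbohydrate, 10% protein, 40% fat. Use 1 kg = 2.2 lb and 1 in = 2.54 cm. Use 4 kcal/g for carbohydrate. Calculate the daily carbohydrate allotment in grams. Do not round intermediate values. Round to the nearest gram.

268 g/day

Convert to metric: weight = 122 ÷ 2.2 = 55.4545 kg; height = (5×12 + 11) × 2.54 = 71 × 2.54 = 180.34 cm.
Mifflin-St Jeor (female): BMR = 10(55.4545) + 6.25(180.34) − 5(44) − 161 = 554.5455 + 1127.125 − 220 − 161 = 1300.6705 kcal/day.
TEE = 1300.6705 × 1.65 = 2146.1062 kcal/day.
Carbohydrate energy = 50% × 2146.1062 = 1073.0531 kcal.
Carbohydrate = 1073.0531 ÷ 4 kcal/g = 268.2633 g.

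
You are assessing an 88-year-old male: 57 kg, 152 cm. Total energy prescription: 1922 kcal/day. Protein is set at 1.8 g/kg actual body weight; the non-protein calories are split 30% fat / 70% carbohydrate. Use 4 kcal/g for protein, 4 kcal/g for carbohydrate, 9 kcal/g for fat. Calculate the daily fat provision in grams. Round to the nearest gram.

Protein = 1.8 × 57 = 102.6 g → 102.6 × 4 = 410.4 kcal.
Non-protein calories = 1922 − 410.4 = 1511.6 kcal.
Fat: 30% × 1511.6 = 453.48 kcal; carbohydrate: 1058.12 kcal.
Fat: 453.48 kcal ÷ 9 kcal/g = 50.3867 g.

50 g/day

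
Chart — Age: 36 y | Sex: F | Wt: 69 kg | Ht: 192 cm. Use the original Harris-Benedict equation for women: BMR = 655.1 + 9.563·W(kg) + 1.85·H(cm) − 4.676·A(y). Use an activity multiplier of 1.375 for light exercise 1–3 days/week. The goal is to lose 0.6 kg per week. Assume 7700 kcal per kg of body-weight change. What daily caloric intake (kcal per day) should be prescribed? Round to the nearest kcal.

1405 kcal per day

Harris-Benedict: BMR = 655.1 + 9.563(69) + 1.85(192) − 4.676(36) = 1501.811 kcal/day.
TEE = 1501.811 × 1.375 = 2064.9901 kcal/day.
Required daily deficit = 0.6 × 7700 ÷ 7 = 660 kcal/day.
Target intake = 2064.9901 − 660 = 1404.9901 kcal/day.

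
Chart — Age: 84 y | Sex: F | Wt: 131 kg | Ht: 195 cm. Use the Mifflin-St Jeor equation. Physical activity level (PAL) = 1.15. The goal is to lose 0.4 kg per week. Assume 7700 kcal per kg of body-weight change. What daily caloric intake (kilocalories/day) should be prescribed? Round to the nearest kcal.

1800 kilocalories/day

Mifflin-St Jeor (female): BMR = 10(131) + 6.25(195) − 5(84) − 161 = 1310 + 1218.75 − 420 − 161 = 1947.75 kcal/day.
TEE = 1947.75 × 1.15 = 2239.9125 kcal/day.
Required daily deficit = 0.4 × 7700 ÷ 7 = 440 kcal/day.
Target intake = 2239.9125 − 440 = 1799.9125 kcal/day.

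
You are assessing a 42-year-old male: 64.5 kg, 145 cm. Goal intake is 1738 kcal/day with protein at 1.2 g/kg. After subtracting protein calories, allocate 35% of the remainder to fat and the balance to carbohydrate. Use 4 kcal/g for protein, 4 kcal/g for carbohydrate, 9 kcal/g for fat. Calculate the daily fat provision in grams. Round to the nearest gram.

56 g/day

Protein = 1.2 × 64.5 = 77.4 g → 77.4 × 4 = 309.6 kcal.
Non-protein calories = 1738 − 309.6 = 1428.4 kcal.
Fat: 35% × 1428.4 = 499.94 kcal; carbohydrate: 928.46 kcal.
Fat: 499.94 kcal ÷ 9 kcal/g = 55.5489 g.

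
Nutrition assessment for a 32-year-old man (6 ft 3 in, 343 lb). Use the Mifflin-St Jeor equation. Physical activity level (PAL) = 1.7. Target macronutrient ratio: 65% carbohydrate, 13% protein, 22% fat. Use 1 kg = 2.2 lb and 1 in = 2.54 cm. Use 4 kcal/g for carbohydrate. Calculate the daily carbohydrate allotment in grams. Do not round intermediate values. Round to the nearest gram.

Convert to metric: weight = 343 ÷ 2.2 = 155.9091 kg; height = (6×12 + 3) × 2.54 = 75 × 2.54 = 190.5 cm.
Mifflin-St Jeor (male): BMR = 10(155.9091) + 6.25(190.5) − 5(32) + 5 = 1559.0909 + 1190.625 − 160 + 5 = 2594.7159 kcal/day.
TEE = 2594.7159 × 1.7 = 4411.017 kcal/day.
Carbohydrate energy = 65% × 4411.017 = 2867.1611 kcal.
Carbohydrate = 2867.1611 ÷ 4 kcal/g = 716.7903 g.

717 g/day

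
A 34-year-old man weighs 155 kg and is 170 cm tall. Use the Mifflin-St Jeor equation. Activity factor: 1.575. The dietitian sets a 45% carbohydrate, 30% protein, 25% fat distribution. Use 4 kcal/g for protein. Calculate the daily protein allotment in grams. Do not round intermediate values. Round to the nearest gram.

289 g/day

Mifflin-St Jeor (male): BMR = 10(155) + 6.25(170) − 5(34) + 5 = 1550 + 1062.5 − 170 + 5 = 2447.5 kcal/day.
TEE = 2447.5 × 1.575 = 3854.8125 kcal/day.
Protein energy = 30% × 3854.8125 = 1156.4438 kcal.
Protein = 1156.4438 ÷ 4 kcal/g = 289.1109 g.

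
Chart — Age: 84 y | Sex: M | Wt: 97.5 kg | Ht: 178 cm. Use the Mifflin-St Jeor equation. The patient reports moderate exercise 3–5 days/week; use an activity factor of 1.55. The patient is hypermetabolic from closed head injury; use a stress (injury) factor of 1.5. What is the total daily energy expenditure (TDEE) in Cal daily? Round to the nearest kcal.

3889 Cal daily

Mifflin-St Jeor (male): BMR = 10(97.5) + 6.25(178) − 5(84) + 5 = 975 + 1112.5 − 420 + 5 = 1672.5 kcal/day.
TEE = BMR × activity factor = 1672.5 × 1.55 = 2592.375 kcal/day.
Apply stress factor: 2592.375 × 1.5 = 3888.5625 kcal/day.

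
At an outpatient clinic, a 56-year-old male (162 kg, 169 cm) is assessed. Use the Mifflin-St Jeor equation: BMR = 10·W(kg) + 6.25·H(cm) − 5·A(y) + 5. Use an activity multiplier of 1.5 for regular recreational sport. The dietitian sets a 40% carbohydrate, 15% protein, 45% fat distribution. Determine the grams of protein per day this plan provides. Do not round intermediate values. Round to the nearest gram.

Mifflin-St Jeor (male): BMR = 10(162) + 6.25(169) − 5(56) + 5 = 1620 + 1056.25 − 280 + 5 = 2401.25 kcal/day.
TEE = 2401.25 × 1.5 = 3601.875 kcal/day.
Protein energy = 15% × 3601.875 = 540.2813 kcal.
Protein = 540.2813 ÷ 4 kcal/g = 135.0703 g.

135 g/day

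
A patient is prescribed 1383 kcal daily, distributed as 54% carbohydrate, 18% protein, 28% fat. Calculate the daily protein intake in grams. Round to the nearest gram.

Protein energy = 18% × 1383 = 248.94 kcal.
At 4 kcal/g: 248.94 ÷ 4 = 62.235 g.

62 g/day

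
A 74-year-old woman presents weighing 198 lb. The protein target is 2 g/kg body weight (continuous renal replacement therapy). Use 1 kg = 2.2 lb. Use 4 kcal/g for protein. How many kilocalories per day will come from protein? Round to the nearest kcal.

720 kcal/day

Weight in kg = 198 ÷ 2.2 = 90 kg.
Protein = 2 g/kg × 90 kg = 180 g/day.
Protein energy = 180 g × 4 kcal/g = 720 kcal/day.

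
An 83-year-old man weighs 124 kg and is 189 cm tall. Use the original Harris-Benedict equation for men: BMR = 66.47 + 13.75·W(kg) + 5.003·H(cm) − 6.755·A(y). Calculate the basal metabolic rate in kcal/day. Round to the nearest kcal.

Harris-Benedict: BMR = 66.47 + 13.75(124) + 5.003(189) − 6.755(83) = 2156.372 kcal/day.

2156 kcal/day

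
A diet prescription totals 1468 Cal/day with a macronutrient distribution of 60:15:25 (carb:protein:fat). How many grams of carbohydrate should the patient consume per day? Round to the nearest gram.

220 g/day

Carbohydrate energy = 60% × 1468 = 880.8 kcal.
At 4 kcal/g: 880.8 ÷ 4 = 220.2 g.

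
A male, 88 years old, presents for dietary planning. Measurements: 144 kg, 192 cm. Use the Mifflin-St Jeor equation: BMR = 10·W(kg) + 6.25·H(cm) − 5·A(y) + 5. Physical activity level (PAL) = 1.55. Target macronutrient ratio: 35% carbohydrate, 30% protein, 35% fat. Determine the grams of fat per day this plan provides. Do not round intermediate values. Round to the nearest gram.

133 g/day

Mifflin-St Jeor (male): BMR = 10(144) + 6.25(192) − 5(88) + 5 = 1440 + 1200 − 440 + 5 = 2205 kcal/day.
TEE = 2205 × 1.55 = 3417.75 kcal/day.
Fat energy = 35% × 3417.75 = 1196.2125 kcal.
Fat = 1196.2125 ÷ 9 kcal/g = 132.9125 g.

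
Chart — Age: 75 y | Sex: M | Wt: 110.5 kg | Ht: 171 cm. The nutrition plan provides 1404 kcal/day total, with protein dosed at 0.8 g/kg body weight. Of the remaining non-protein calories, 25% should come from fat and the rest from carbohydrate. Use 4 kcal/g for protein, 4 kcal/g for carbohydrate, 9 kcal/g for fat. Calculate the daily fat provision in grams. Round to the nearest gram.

29 g/day

Protein = 0.8 × 110.5 = 88.4 g → 88.4 × 4 = 353.6 kcal.
Non-protein calories = 1404 − 353.6 = 1050.4 kcal.
Fat: 25% × 1050.4 = 262.6 kcal; carbohydrate: 787.8 kcal.
Fat: 262.6 kcal ÷ 9 kcal/g = 29.1778 g.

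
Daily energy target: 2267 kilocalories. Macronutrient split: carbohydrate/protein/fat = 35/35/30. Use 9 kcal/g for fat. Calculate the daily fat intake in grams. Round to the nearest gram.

76 g/day

Fat energy = 30% × 2267 = 680.1 kcal.
At 9 kcal/g: 680.1 ÷ 9 = 75.5667 g.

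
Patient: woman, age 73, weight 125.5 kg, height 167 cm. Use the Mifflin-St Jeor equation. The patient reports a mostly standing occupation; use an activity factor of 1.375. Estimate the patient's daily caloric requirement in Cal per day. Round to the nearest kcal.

Mifflin-St Jeor (female): BMR = 10(125.5) + 6.25(167) − 5(73) − 161 = 1255 + 1043.75 − 365 − 161 = 1772.75 kcal/day.
TEE = BMR × activity factor = 1772.75 × 1.375 = 2437.5313 kcal/day.

2438 Cal per day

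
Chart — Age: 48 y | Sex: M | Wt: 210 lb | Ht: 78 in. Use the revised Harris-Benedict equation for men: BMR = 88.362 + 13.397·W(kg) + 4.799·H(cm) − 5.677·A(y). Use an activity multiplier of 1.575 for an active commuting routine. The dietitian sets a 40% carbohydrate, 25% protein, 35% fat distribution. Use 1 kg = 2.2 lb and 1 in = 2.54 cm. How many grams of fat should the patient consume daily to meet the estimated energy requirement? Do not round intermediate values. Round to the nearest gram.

Convert to metric: weight = 210 ÷ 2.2 = 95.4545 kg; height = 78 × 2.54 = 198.12 cm.
Harris-Benedict: BMR = 88.362 + 13.397(95.4545) + 4.799(198.12) − 5.677(48) = 2045.4484 kcal/day.
TEE = 2045.4484 × 1.575 = 3221.5813 kcal/day.
Fat energy = 35% × 3221.5813 = 1127.5534 kcal.
Fat = 1127.5534 ÷ 9 kcal/g = 125.2837 g.

125 g/day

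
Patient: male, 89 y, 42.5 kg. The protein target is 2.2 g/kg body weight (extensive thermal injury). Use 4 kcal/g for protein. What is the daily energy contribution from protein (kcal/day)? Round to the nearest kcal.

Protein = 2.2 g/kg × 42.5 kg = 93.5 g/day.
Protein energy = 93.5 g × 4 kcal/g = 374 kcal/day.

374 kcal/day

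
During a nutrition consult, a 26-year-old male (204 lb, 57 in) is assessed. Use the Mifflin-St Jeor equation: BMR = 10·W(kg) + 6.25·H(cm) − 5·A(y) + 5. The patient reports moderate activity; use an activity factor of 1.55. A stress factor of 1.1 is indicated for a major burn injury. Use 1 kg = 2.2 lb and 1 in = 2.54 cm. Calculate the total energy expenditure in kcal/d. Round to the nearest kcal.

Convert to metric: weight = 204 ÷ 2.2 = 92.7273 kg; height = 57 × 2.54 = 144.78 cm.
Mifflin-St Jeor (male): BMR = 10(92.7273) + 6.25(144.78) − 5(26) + 5 = 927.2727 + 904.875 − 130 + 5 = 1707.1477 kcal/day.
TEE = BMR × activity factor = 1707.1477 × 1.55 = 2646.079 kcal/day.
Apply stress factor: 2646.079 × 1.1 = 2910.6869 kcal/day.

2911 kcal/d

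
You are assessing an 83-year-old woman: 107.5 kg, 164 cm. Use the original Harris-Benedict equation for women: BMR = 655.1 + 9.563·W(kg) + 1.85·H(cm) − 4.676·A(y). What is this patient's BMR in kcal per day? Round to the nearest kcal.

1598 kcal per day

Harris-Benedict: BMR = 655.1 + 9.563(107.5) + 1.85(164) − 4.676(83) = 1598.4145 kcal/day.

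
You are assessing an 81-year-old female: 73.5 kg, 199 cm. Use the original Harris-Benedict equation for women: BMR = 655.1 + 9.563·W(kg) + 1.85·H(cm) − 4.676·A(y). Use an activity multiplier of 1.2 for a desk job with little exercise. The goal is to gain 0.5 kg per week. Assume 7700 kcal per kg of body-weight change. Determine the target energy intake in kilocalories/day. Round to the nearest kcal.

2167 kilocalories/day

Harris-Benedict: BMR = 655.1 + 9.563(73.5) + 1.85(199) − 4.676(81) = 1347.3745 kcal/day.
TEE = 1347.3745 × 1.2 = 1616.8494 kcal/day.
Required daily surplus = 0.5 × 7700 ÷ 7 = 550 kcal/day.
Target intake = 1616.8494 + 550 = 2166.8494 kcal/day.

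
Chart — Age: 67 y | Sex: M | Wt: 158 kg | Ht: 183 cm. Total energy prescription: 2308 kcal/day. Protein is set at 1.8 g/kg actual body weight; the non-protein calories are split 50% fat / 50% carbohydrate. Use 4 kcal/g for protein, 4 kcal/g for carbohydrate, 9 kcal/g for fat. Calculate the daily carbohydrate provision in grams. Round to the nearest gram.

Protein = 1.8 × 158 = 284.4 g → 284.4 × 4 = 1137.6 kcal.
Non-protein calories = 2308 − 1137.6 = 1170.4 kcal.
Fat: 50% × 1170.4 = 585.2 kcal; carbohydrate: 585.2 kcal.
Carbohydrate: 585.2 kcal ÷ 4 kcal/g = 146.3 g.

146 g/day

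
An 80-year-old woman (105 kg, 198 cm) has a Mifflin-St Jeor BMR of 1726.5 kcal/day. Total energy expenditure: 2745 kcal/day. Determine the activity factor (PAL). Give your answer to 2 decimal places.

Activity factor = TEE ÷ BMR = 2745 ÷ 1726.5 = 1.59.

1.59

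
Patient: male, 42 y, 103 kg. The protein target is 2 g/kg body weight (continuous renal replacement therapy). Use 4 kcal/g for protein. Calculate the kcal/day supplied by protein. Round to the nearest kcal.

824 kcal/day

Protein = 2 g/kg × 103 kg = 206 g/day.
Protein energy = 206 g × 4 kcal/g = 824 kcal/day.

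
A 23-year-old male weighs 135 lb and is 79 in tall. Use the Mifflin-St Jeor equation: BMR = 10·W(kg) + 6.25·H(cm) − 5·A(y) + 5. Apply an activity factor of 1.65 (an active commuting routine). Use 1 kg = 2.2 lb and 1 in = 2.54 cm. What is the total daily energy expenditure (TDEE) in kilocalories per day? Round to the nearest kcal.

Convert to metric: weight = 135 ÷ 2.2 = 61.3636 kg; height = 79 × 2.54 = 200.66 cm.
Mifflin-St Jeor (male): BMR = 10(61.3636) + 6.25(200.66) − 5(23) + 5 = 613.6364 + 1254.125 − 115 + 5 = 1757.7614 kcal/day.
TEE = BMR × activity factor = 1757.7614 × 1.65 = 2900.3063 kcal/day.

2900 kilocalories per day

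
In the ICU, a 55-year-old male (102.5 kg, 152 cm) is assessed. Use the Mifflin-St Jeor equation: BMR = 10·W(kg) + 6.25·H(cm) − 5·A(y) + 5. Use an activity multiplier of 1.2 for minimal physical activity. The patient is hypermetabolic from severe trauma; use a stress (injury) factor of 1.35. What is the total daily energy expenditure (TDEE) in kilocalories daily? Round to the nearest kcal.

Mifflin-St Jeor (male): BMR = 10(102.5) + 6.25(152) − 5(55) + 5 = 1025 + 950 − 275 + 5 = 1705 kcal/day.
TEE = BMR × activity factor = 1705 × 1.2 = 2046 kcal/day.
Apply stress factor: 2046 × 1.35 = 2762.1 kcal/day.

2762 kilocalories daily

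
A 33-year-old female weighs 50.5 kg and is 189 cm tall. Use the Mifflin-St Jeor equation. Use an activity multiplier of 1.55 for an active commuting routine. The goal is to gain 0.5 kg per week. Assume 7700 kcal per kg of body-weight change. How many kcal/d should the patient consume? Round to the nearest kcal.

2658 kcal/d

Mifflin-St Jeor (female): BMR = 10(50.5) + 6.25(189) − 5(33) − 161 = 505 + 1181.25 − 165 − 161 = 1360.25 kcal/day.
TEE = 1360.25 × 1.55 = 2108.3875 kcal/day.
Required daily surplus = 0.5 × 7700 ÷ 7 = 550 kcal/day.
Target intake = 2108.3875 + 550 = 2658.3875 kcal/day.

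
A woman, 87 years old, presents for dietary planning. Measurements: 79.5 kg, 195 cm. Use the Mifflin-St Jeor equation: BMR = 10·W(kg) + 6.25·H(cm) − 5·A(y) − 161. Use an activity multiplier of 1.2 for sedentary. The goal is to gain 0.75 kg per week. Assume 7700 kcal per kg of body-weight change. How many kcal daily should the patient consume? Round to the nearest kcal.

2526 kcal daily

Mifflin-St Jeor (female): BMR = 10(79.5) + 6.25(195) − 5(87) − 161 = 795 + 1218.75 − 435 − 161 = 1417.75 kcal/day.
TEE = 1417.75 × 1.2 = 1701.3 kcal/day.
Required daily surplus = 0.75 × 7700 ÷ 7 = 825 kcal/day.
Target intake = 1701.3 + 825 = 2526.3 kcal/day.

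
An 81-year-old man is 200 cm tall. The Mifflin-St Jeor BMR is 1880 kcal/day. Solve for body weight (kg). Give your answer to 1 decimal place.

103.0 kg

1880 = 10·W + 6.25(200) − 5(81) + 5
10·W = 1880 − 850 = 1030, so W = 103 kg.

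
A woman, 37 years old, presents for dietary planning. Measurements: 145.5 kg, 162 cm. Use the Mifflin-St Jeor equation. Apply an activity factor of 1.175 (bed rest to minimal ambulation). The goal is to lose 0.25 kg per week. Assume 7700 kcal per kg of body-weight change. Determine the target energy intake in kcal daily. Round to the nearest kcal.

Mifflin-St Jeor (female): BMR = 10(145.5) + 6.25(162) − 5(37) − 161 = 1455 + 1012.5 − 185 − 161 = 2121.5 kcal/day.
TEE = 2121.5 × 1.175 = 2492.7625 kcal/day.
Required daily deficit = 0.25 × 7700 ÷ 7 = 275 kcal/day.
Target intake = 2492.7625 − 275 = 2217.7625 kcal/day.

2218 kcal daily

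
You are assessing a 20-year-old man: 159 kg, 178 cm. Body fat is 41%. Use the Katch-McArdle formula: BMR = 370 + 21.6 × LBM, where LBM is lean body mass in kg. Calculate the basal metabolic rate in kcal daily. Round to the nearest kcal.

LBM = 159 × (1 − 0.41) = 93.81 kg. Katch-McArdle: BMR = 370 + 21.6 × 93.81 = 2396.296 kcal/day.

2396 kcal daily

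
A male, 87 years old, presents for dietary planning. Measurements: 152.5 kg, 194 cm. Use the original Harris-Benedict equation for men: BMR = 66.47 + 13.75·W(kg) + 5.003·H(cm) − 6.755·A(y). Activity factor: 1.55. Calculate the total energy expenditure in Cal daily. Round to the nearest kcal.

Harris-Benedict: BMR = 66.47 + 13.75(152.5) + 5.003(194) − 6.755(87) = 2546.242 kcal/day.
TEE = BMR × activity factor = 2546.242 × 1.55 = 3946.6751 kcal/day.

3947 Cal daily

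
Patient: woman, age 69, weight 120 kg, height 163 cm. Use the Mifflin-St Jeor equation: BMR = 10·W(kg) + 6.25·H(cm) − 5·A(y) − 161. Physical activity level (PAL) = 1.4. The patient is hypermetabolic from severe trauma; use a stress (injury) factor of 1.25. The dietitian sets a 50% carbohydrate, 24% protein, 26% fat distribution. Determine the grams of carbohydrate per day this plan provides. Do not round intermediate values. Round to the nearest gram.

375 g/day

Mifflin-St Jeor (female): BMR = 10(120) + 6.25(163) − 5(69) − 161 = 1200 + 1018.75 − 345 − 161 = 1712.75 kcal/day.
TEE = 1712.75 × 1.4 = 2397.85 kcal/day.
With stress factor 1.25: 2397.85 × 1.25 = 2997.3125 kcal/day.
Carbohydrate energy = 50% × 2997.3125 = 1498.6563 kcal.
Carbohydrate = 1498.6563 ÷ 4 kcal/g = 374.6641 g.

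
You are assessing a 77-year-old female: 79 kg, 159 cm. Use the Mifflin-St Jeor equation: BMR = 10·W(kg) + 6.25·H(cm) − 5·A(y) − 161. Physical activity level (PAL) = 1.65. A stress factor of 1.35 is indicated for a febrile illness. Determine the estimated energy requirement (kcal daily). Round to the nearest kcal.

2757 kcal daily

Mifflin-St Jeor (female): BMR = 10(79) + 6.25(159) − 5(77) − 161 = 790 + 993.75 − 385 − 161 = 1237.75 kcal/day.
TEE = BMR × activity factor = 1237.75 × 1.65 = 2042.2875 kcal/day.
Apply stress factor: 2042.2875 × 1.35 = 2757.0881 kcal/day.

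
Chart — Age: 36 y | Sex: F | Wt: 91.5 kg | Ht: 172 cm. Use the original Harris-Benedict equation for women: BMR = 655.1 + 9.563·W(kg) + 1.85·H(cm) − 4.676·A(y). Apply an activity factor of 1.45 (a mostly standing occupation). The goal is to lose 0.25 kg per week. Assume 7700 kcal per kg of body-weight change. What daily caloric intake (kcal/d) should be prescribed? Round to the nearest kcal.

Harris-Benedict: BMR = 655.1 + 9.563(91.5) + 1.85(172) − 4.676(36) = 1679.9785 kcal/day.
TEE = 1679.9785 × 1.45 = 2435.9688 kcal/day.
Required daily deficit = 0.25 × 7700 ÷ 7 = 275 kcal/day.
Target intake = 2435.9688 − 275 = 2160.9688 kcal/day.

2161 kcal/d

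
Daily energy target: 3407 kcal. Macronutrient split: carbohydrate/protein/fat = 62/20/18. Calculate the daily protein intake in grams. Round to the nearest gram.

170 g/day

Protein energy = 20% × 3407 = 681.4 kcal.
At 4 kcal/g: 681.4 ÷ 4 = 170.35 g.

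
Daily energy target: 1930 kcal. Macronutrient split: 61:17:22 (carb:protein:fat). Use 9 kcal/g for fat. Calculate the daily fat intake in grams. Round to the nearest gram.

Fat energy = 22% × 1930 = 424.6 kcal.
At 9 kcal/g: 424.6 ÷ 9 = 47.1778 g.

47 g/day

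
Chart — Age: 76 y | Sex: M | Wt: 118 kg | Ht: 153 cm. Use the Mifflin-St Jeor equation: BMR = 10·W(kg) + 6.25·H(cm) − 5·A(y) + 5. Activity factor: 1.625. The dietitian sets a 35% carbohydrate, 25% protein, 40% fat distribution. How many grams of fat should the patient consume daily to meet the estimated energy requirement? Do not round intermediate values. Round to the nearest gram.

127 g/day

Mifflin-St Jeor (male): BMR = 10(118) + 6.25(153) − 5(76) + 5 = 1180 + 956.25 − 380 + 5 = 1761.25 kcal/day.
TEE = 1761.25 × 1.625 = 2862.0313 kcal/day.
Fat energy = 40% × 2862.0313 = 1144.8125 kcal.
Fat = 1144.8125 ÷ 9 kcal/g = 127.2014 g.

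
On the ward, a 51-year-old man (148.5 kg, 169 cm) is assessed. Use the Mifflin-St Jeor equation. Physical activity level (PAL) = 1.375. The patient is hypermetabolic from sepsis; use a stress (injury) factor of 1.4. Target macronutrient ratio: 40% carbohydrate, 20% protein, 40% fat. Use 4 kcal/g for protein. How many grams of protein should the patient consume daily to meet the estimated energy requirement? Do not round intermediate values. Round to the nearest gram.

221 g/day

Mifflin-St Jeor (male): BMR = 10(148.5) + 6.25(169) − 5(51) + 5 = 1485 + 1056.25 − 255 + 5 = 2291.25 kcal/day.
TEE = 2291.25 × 1.375 = 3150.4688 kcal/day.
With stress factor 1.4: 3150.4688 × 1.4 = 4410.6563 kcal/day.
Protein energy = 20% × 4410.6563 = 882.1313 kcal.
Protein = 882.1313 ÷ 4 kcal/g = 220.5328 g.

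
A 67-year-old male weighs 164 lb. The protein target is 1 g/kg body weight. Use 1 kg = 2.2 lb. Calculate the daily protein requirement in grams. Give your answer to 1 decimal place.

Weight in kg = 164 ÷ 2.2 = 74.5455 kg.
Protein = 1 g/kg × 74.5455 kg = 74.5455 g/day.

74.5 g/day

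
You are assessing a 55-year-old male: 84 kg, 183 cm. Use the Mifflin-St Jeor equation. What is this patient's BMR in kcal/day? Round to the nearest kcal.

Mifflin-St Jeor (male): BMR = 10(84) + 6.25(183) − 5(55) + 5 = 840 + 1143.75 − 275 + 5 = 1713.75 kcal/day.

1714 kcal/day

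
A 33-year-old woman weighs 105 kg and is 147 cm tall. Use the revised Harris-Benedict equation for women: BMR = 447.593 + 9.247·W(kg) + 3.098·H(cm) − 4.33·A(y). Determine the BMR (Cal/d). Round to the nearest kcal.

Harris-Benedict: BMR = 447.593 + 9.247(105) + 3.098(147) − 4.33(33) = 1731.044 kcal/day.

1731 Cal/d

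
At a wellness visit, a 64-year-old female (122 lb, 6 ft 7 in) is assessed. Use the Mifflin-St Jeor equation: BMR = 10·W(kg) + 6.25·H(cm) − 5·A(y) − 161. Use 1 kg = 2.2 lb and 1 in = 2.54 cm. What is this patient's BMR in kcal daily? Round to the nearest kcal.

1328 kcal daily

Convert to metric: weight = 122 ÷ 2.2 = 55.4545 kg; height = (6×12 + 7) × 2.54 = 79 × 2.54 = 200.66 cm.
Mifflin-St Jeor (female): BMR = 10(55.4545) + 6.25(200.66) − 5(64) − 161 = 554.5455 + 1254.125 − 320 − 161 = 1327.6705 kcal/day.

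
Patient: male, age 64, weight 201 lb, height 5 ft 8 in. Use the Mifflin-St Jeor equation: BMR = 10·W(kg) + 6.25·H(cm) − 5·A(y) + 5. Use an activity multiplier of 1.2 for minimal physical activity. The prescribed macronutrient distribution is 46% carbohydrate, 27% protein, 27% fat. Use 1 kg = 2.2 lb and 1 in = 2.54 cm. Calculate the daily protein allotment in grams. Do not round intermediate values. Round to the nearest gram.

Convert to metric: weight = 201 ÷ 2.2 = 91.3636 kg; height = (5×12 + 8) × 2.54 = 68 × 2.54 = 172.72 cm.
Mifflin-St Jeor (male): BMR = 10(91.3636) + 6.25(172.72) − 5(64) + 5 = 913.6364 + 1079.5 − 320 + 5 = 1678.1364 kcal/day.
TEE = 1678.1364 × 1.2 = 2013.7636 kcal/day.
Protein energy = 27% × 2013.7636 = 543.7162 kcal.
Protein = 543.7162 ÷ 4 kcal/g = 135.929 g.

136 g/day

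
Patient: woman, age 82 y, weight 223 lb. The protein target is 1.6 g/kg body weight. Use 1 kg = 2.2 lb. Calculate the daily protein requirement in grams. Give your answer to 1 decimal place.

162.2 g/day

Weight in kg = 223 ÷ 2.2 = 101.3636 kg.
Protein = 1.6 g/kg × 101.3636 kg = 162.1818 g/day.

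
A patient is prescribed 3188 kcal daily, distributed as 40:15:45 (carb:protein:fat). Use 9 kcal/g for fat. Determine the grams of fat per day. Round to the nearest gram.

159 g/day

Fat energy = 45% × 3188 = 1434.6 kcal.
At 9 kcal/g: 1434.6 ÷ 9 = 159.4 g.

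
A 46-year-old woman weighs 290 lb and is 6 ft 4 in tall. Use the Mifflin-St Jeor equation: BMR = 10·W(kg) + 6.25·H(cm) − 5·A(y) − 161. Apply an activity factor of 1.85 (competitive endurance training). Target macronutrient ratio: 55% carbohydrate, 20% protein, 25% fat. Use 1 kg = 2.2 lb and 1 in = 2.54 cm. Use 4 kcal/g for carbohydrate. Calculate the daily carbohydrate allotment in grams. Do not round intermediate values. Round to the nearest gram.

543 g/day

Convert to metric: weight = 290 ÷ 2.2 = 131.8182 kg; height = (6×12 + 4) × 2.54 = 76 × 2.54 = 193.04 cm.
Mifflin-St Jeor (female): BMR = 10(131.8182) + 6.25(193.04) − 5(46) − 161 = 1318.1818 + 1206.5 − 230 − 161 = 2133.6818 kcal/day.
TEE = 2133.6818 × 1.85 = 3947.3114 kcal/day.
Carbohydrate energy = 55% × 3947.3114 = 2171.0213 kcal.
Carbohydrate = 2171.0213 ÷ 4 kcal/g = 542.7553 g.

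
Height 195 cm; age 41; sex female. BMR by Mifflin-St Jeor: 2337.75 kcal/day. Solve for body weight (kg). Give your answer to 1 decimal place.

2337.75 = 10·W + 6.25(195) − 5(41) − 161
10·W = 2337.75 − 852.75 = 1485, so W = 148.5 kg.

148.5 kg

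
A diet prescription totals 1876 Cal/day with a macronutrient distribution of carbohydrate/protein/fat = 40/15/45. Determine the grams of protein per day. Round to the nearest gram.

Protein energy = 15% × 1876 = 281.4 kcal.
At 4 kcal/g: 281.4 ÷ 4 = 70.35 g.

70 g/day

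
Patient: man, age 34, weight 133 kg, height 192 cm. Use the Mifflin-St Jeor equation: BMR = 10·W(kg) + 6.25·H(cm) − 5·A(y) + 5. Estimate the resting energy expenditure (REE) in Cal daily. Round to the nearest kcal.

2365 Cal daily

Mifflin-St Jeor (male): BMR = 10(133) + 6.25(192) − 5(34) + 5 = 1330 + 1200 − 170 + 5 = 2365 kcal/day.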